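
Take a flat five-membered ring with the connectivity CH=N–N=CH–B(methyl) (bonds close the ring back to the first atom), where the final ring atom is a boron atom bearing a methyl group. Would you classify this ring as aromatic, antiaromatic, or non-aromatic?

Antiaromatic

Check conjugation: the double-bond atoms are sp², each contributing one p electron; each sp² =N– keeps its lone pair in-plane and puts one electron into the π system; the boron has an empty p orbital — every position has a p orbital, so the cyclic π system is continuous.
Tallying contributions gives 2 × 2 = 4 from the double-bond units + 0 from the B(methyl) atom = 4.
With 4 = 4·1 π electrons, Hückel's rule classifies the planar ring as antiaromatic.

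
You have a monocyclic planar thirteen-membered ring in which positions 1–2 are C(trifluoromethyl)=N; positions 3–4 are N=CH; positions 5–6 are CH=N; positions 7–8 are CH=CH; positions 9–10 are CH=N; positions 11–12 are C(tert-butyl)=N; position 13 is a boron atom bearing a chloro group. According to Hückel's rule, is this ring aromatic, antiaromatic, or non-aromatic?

The p orbitals form a continuous loop: every atom in a ring double bond is sp² and brings one electron to the p orbital; the doubly-bonded nitrogens are pyridine-type — their lone pairs lie in the ring plane, leaving one electron in the p orbital; the boron has an empty p orbital. The ring is fully conjugated.
Tallying contributions gives 6 × 2 = 12 from the double-bond units + 0 from the B(chloro) atom = 12.
12 = 4(3); a planar, fully conjugated 4n system is antiaromatic.

Antiaromatic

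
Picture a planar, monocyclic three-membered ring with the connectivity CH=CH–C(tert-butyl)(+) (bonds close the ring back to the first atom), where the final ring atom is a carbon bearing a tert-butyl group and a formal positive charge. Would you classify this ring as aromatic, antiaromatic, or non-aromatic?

The p orbitals form a continuous loop: every atom in a ring double bond is sp² and brings one electron to the p orbital; the carbocation has an empty p orbital. The ring is fully conjugated.
Tallying contributions gives 1 × 2 = 2 from the double-bond unit + 0 from the C(tert-butyl)(+) atom = 2.
2 = 4(0) + 2, which satisfies Hückel's 4n+2 rule.

Aromatic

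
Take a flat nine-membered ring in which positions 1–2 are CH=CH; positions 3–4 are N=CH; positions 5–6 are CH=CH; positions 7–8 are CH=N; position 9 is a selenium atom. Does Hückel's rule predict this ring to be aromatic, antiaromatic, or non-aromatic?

Aromatic

Check conjugation: each doubly-bonded ring atom is sp² with one p-orbital electron; each =N– nitrogen is pyridine-type (lone pair in the sp² plane, one electron in the p orbital); the selenium donates one lone pair from its p orbital — every position has a p orbital, so the cyclic π system is continuous.
Tallying contributions gives 4 × 2 = 8 from the double-bond units + 2 from the Se atom = 10.
With 10 π electrons (n = 2), the Hückel 4n+2 condition holds.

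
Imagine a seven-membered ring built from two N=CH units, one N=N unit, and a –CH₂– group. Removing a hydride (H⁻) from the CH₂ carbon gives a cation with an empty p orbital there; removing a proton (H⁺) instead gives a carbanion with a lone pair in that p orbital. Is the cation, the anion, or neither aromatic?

Both ions have a continuous loop of p orbitals — each ring atom is sp².
Cation: 3 × 2 + 0 = 6 π electrons → 4(1)+2, aromatic.
Anion: 3 × 2 + 2 = 8 π electrons → 4(2), antiaromatic.

The cation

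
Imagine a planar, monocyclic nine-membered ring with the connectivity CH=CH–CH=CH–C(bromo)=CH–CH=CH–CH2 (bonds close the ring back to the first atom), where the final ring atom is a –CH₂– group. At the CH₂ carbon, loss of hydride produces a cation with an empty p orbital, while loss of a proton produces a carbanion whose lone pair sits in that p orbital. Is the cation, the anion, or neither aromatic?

The anion

Once that carbon is sp², every ring atom has a p orbital and both ions are fully conjugated.
Cation: 4 × 2 + 0 = 8 π electrons → 4(2), antiaromatic.
Anion: 4 × 2 + 2 = 10 π electrons → 4(2)+2, aromatic.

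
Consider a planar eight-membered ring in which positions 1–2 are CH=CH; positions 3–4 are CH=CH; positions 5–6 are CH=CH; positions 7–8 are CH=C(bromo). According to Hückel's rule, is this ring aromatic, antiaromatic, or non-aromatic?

Check conjugation: the double-bond atoms are sp², each contributing one p electron — every position has a p orbital, so the cyclic π system is continuous.
Adding the contributions, 4 × 2 = 8 from the 4 double-bond units.
A 4n π count (8, n = 2) in a planar conjugated ring means antiaromatic.

Antiaromatic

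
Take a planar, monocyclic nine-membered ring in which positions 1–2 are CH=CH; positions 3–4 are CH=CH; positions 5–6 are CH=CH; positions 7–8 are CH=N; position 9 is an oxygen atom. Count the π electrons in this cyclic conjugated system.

Check conjugation: every atom in a ring double bond is sp² and brings one electron to the p orbital; each =N– nitrogen is pyridine-type (lone pair in the sp² plane, one electron in the p orbital); the oxygen donates one lone pair from its p orbital — every position has a p orbital, so the cyclic π system is continuous.
π-electron count: 4 × 2 = 8 from the double-bond units + 2 from the O atom = 10.

10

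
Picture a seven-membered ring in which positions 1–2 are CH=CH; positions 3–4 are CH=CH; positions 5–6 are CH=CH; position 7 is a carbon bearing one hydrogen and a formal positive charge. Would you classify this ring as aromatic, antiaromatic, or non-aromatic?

Aromatic

Every ring atom contributes a p orbital perpendicular to the ring (every atom in a ring double bond is sp² and brings one electron to the p orbital; the carbocation has an empty p orbital), so the π system is cyclic and fully conjugated.
Tallying contributions gives 3 × 2 = 6 from the double-bond units + 0 from the CH(+) atom = 6.
That gives a 4n+2 count (6, n = 1).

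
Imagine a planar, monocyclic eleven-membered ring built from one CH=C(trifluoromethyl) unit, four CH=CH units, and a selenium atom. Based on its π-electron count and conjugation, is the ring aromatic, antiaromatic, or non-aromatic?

Antiaromatic

Check conjugation: the double-bond atoms are sp², each contributing one p electron; the selenium donates one lone pair from its p orbital — every position has a p orbital, so the cyclic π system is continuous.
Tallying contributions gives 5 × 2 = 10 from the double-bond units + 2 from the Se atom = 12.
With 12 = 4·3 π electrons, Hückel's rule classifies the planar ring as antiaromatic.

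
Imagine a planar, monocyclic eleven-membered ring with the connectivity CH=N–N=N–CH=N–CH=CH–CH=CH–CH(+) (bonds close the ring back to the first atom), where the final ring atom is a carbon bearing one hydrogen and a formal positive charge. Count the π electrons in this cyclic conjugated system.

Every ring atom contributes a p orbital perpendicular to the ring (each doubly-bonded ring atom is sp² with one p-orbital electron; each =N– nitrogen is pyridine-type (lone pair in the sp² plane, one electron in the p orbital); the carbocation has an empty p orbital), so the π system is cyclic and fully conjugated.
Counting π electrons: 5 × 2 = 10 from the double-bond units + 0 from the CH(+) atom = 10.

10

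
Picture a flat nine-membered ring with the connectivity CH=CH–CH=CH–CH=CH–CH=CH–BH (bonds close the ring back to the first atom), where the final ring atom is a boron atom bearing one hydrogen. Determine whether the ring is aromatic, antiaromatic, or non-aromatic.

The p orbitals form a continuous loop: every atom in a ring double bond is sp² and brings one electron to the p orbital; the boron has an empty p orbital. The ring is fully conjugated.
π-electron count: 4 × 2 = 8 from the double-bond units + 0 from the BH atom = 8.
A 4n π count (8, n = 2) in a planar conjugated ring means antiaromatic.

Antiaromatic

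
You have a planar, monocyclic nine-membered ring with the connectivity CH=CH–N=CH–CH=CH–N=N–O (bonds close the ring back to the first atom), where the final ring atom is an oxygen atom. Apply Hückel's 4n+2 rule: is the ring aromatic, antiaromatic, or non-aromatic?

The p orbitals form a continuous loop: the double-bond atoms are sp², each contributing one p electron; the doubly-bonded nitrogens are pyridine-type — their lone pairs lie in the ring plane, leaving one electron in the p orbital; the oxygen donates one lone pair from its p orbital. The ring is fully conjugated.
π-electron count: 4 × 2 = 8 from the double-bond units + 2 from the O atom = 10.
That gives a 4n+2 count (10, n = 2).

Aromatic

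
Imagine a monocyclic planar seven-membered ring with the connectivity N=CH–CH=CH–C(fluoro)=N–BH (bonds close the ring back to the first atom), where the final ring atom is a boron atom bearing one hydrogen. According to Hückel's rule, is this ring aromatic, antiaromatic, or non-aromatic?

Aromatic

Check conjugation: each doubly-bonded ring atom is sp² with one p-orbital electron; each =N– nitrogen is pyridine-type (lone pair in the sp² plane, one electron in the p orbital); the boron has an empty p orbital — every position has a p orbital, so the cyclic π system is continuous.
π-electron count: 3 × 2 = 6 from the double-bond units + 0 from the BH atom = 6.
Since 6 = 4·1 + 2, the ring meets the 4n+2 criterion.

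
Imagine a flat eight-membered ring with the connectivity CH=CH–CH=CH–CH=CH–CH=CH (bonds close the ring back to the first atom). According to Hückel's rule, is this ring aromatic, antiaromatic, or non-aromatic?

All ring atoms are sp² and supply a p orbital to the ring (the double-bond atoms are sp², each contributing one p electron); the conjugation is uninterrupted.
π-electron count: 4 × 2 = 8 from the 4 double-bond units.
8 is a 4n count (n = 2), so the planar conjugated ring is antiaromatic.
(This ring is cyclooctatetraene.)

Antiaromatic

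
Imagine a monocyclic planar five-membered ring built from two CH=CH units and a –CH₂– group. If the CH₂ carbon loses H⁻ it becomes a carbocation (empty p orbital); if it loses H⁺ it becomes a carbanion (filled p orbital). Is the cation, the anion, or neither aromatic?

The anion

Both ions have a continuous loop of p orbitals — each ring atom is sp².
Cation: 2 × 2 + 0 = 4 π electrons → 4(1), antiaromatic.
Anion: 2 × 2 + 2 = 6 π electrons → 4(1)+2, aromatic.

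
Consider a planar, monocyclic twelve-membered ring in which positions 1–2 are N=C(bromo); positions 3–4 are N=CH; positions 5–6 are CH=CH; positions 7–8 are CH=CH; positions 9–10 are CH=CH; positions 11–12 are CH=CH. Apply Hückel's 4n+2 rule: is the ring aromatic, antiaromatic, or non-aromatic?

Antiaromatic

Check conjugation: each doubly-bonded ring atom is sp² with one p-orbital electron; the doubly-bonded nitrogens are pyridine-type — their lone pairs lie in the ring plane, leaving one electron in the p orbital — every position has a p orbital, so the cyclic π system is continuous.
π-electron count: 6 × 2 = 12 from the 6 double-bond units.
12 = 4(3); a planar, fully conjugated 4n system is antiaromatic.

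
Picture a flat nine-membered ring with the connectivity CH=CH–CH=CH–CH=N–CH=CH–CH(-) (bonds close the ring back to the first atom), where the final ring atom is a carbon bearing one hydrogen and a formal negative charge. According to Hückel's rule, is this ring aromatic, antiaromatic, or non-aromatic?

Check conjugation: each doubly-bonded ring atom is sp² with one p-orbital electron; the doubly-bonded nitrogens are pyridine-type — their lone pairs lie in the ring plane, leaving one electron in the p orbital; the carbanion's lone pair occupies the p orbital — every position has a p orbital, so the cyclic π system is continuous.
Adding the contributions, 4 × 2 = 8 from the double-bond units + 2 from the CH(-) atom = 10.
That gives a 4n+2 count (10, n = 2).

Aromatic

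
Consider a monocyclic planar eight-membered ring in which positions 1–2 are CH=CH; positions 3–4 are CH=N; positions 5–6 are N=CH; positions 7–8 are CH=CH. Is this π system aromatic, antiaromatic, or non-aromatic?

Antiaromatic

All ring atoms are sp² and supply a p orbital to the ring (every atom in a ring double bond is sp² and brings one electron to the p orbital; each =N– nitrogen is pyridine-type (lone pair in the sp² plane, one electron in the p orbital)); the conjugation is uninterrupted.
Adding the contributions, 4 × 2 = 8 from the 4 double-bond units.
A 4n π count (8, n = 2) in a planar conjugated ring means antiaromatic.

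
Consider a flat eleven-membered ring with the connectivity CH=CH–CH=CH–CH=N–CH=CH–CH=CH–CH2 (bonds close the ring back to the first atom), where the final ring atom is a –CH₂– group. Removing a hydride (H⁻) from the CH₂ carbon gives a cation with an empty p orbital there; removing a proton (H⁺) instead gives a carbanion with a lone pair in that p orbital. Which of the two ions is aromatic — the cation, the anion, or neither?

The cation

Once that carbon is sp², every ring atom has a p orbital and both ions are fully conjugated.
Cation: 5 × 2 + 0 = 10 π electrons → 4(2)+2, aromatic.
Anion: 5 × 2 + 2 = 12 π electrons → 4(3), antiaromatic.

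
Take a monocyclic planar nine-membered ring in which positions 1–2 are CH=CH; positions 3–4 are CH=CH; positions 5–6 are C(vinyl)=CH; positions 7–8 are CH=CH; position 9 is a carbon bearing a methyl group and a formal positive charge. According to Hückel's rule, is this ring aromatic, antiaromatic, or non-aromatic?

Antiaromatic

Check conjugation: every atom in a ring double bond is sp² and brings one electron to the p orbital; the carbocation has an empty p orbital — every position has a p orbital, so the cyclic π system is continuous.
Adding the contributions, 4 × 2 = 8 from the double-bond units + 0 from the C(methyl)(+) atom = 8.
With 8 = 4·2 π electrons, Hückel's rule classifies the planar ring as antiaromatic.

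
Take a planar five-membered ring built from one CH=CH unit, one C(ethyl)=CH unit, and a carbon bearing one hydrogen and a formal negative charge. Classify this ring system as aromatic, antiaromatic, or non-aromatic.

Every ring atom contributes a p orbital perpendicular to the ring (every atom in a ring double bond is sp² and brings one electron to the p orbital; the carbanion's lone pair occupies the p orbital), so the π system is cyclic and fully conjugated.
Adding the contributions, 2 × 2 = 4 from the double-bond units + 2 from the CH(-) atom = 6.
With 6 π electrons (n = 1), the Hückel 4n+2 condition holds.

Aromatic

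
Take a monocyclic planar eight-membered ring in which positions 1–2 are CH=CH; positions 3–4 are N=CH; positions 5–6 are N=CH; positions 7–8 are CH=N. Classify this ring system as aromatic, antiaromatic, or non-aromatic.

Check conjugation: every atom in a ring double bond is sp² and brings one electron to the p orbital; each =N– nitrogen is pyridine-type (lone pair in the sp² plane, one electron in the p orbital) — every position has a p orbital, so the cyclic π system is continuous.
π-electron count: 4 × 2 = 8 from the 4 double-bond units.
With 8 = 4·2 π electrons, Hückel's rule classifies the planar ring as antiaromatic.

Antiaromatic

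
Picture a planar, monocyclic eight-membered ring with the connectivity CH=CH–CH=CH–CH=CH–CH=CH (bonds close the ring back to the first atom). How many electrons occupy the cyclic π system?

8

Check conjugation: the double-bond atoms are sp², each contributing one p electron — every position has a p orbital, so the cyclic π system is continuous.
Counting π electrons: 4 × 2 = 8 from the 4 double-bond units.
(The species described is cyclooctatetraene.)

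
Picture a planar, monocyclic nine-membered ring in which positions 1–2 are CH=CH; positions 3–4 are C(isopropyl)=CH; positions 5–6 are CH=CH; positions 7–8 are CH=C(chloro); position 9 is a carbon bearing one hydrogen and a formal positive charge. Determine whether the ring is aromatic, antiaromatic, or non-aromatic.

Antiaromatic

Check conjugation: each doubly-bonded ring atom is sp² with one p-orbital electron; the carbocation has an empty p orbital — every position has a p orbital, so the cyclic π system is continuous.
π-electron count: 4 × 2 = 8 from the double-bond units + 0 from the CH(+) atom = 8.
8 = 4(2); a planar, fully conjugated 4n system is antiaromatic.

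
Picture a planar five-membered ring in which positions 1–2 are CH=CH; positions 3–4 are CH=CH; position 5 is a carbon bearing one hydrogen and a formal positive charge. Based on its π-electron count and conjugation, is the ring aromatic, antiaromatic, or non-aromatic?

Antiaromatic

All ring atoms are sp² and supply a p orbital to the ring (every atom in a ring double bond is sp² and brings one electron to the p orbital; the carbocation has an empty p orbital); the conjugation is uninterrupted.
Tallying contributions gives 2 × 2 = 4 from the double-bond units + 0 from the CH(+) atom = 4.
4 is a 4n count (n = 1), so the planar conjugated ring is antiaromatic.
(The species described is the cyclopentadienyl cation.)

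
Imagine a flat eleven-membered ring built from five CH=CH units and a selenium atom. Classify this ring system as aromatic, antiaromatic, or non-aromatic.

All ring atoms are sp² and supply a p orbital to the ring (the double-bond atoms are sp², each contributing one p electron; the selenium donates one lone pair from its p orbital); the conjugation is uninterrupted.
Counting π electrons: 5 × 2 = 10 from the double-bond units + 2 from the Se atom = 12.
12 = 4(3); a planar, fully conjugated 4n system is antiaromatic.

Antiaromatic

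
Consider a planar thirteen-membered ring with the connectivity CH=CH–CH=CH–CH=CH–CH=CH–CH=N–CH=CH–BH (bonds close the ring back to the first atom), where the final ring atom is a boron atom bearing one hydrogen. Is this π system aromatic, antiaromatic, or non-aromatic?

Check conjugation: the double-bond atoms are sp², each contributing one p electron; the doubly-bonded nitrogens are pyridine-type — their lone pairs lie in the ring plane, leaving one electron in the p orbital; the boron has an empty p orbital — every position has a p orbital, so the cyclic π system is continuous.
Adding the contributions, 6 × 2 = 12 from the double-bond units + 0 from the BH atom = 12.
12 is a 4n count (n = 3), so the planar conjugated ring is antiaromatic.

Antiaromatic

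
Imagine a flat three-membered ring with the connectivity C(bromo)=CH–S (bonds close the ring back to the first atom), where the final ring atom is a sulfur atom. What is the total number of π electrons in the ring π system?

4

The p orbitals form a continuous loop: each doubly-bonded ring atom is sp² with one p-orbital electron; the sulfur donates one lone pair from its p orbital. The ring is fully conjugated.
Tallying contributions gives 1 × 2 = 2 from the double-bond unit + 2 from the S atom = 4.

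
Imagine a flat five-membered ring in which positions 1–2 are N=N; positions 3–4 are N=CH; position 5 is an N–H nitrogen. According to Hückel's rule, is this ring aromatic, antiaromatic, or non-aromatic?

Check conjugation: each doubly-bonded ring atom is sp² with one p-orbital electron; each =N– nitrogen is pyridine-type (lone pair in the sp² plane, one electron in the p orbital); the pyrrole-type nitrogen donates its lone pair from the p orbital — every position has a p orbital, so the cyclic π system is continuous.
Tallying contributions gives 2 × 2 = 4 from the double-bond units + 2 from the NH atom = 6.
That gives a 4n+2 count (6, n = 1).

Aromatic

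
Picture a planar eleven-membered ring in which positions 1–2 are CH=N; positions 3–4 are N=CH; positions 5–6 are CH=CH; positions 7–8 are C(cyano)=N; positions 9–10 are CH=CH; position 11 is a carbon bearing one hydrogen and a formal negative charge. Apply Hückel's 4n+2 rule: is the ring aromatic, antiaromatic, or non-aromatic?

Check conjugation: each doubly-bonded ring atom is sp² with one p-orbital electron; each sp² =N– keeps its lone pair in-plane and puts one electron into the π system; the carbanion's lone pair occupies the p orbital — every position has a p orbital, so the cyclic π system is continuous.
Adding the contributions, 5 × 2 = 10 from the double-bond units + 2 from the CH(-) atom = 12.
With 12 = 4·3 π electrons, Hückel's rule classifies the planar ring as antiaromatic.

Antiaromatic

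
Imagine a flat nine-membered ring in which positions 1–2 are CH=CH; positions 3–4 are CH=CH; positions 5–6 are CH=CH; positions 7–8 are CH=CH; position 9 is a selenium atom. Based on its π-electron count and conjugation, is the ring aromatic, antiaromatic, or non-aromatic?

Check conjugation: the double-bond atoms are sp², each contributing one p electron; the selenium donates one lone pair from its p orbital — every position has a p orbital, so the cyclic π system is continuous.
Adding the contributions, 4 × 2 = 8 from the double-bond units + 2 from the Se atom = 10.
Since 10 = 4·2 + 2, the ring meets the 4n+2 criterion.

Aromatic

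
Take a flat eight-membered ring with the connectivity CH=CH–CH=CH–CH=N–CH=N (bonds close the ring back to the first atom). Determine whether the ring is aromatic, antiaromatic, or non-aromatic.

Check conjugation: the double-bond atoms are sp², each contributing one p electron; the doubly-bonded nitrogens are pyridine-type — their lone pairs lie in the ring plane, leaving one electron in the p orbital — every position has a p orbital, so the cyclic π system is continuous.
π-electron count: 4 × 2 = 8 from the 4 double-bond units.
With 8 = 4·2 π electrons, Hückel's rule classifies the planar ring as antiaromatic.

Antiaromatic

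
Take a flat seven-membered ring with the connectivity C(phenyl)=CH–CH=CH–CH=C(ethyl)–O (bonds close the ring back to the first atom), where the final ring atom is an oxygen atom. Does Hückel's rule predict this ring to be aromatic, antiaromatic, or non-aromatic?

Antiaromatic

All ring atoms are sp² and supply a p orbital to the ring (every atom in a ring double bond is sp² and brings one electron to the p orbital; the oxygen donates one lone pair from its p orbital); the conjugation is uninterrupted.
Adding the contributions, 3 × 2 = 6 from the double-bond units + 2 from the O atom = 8.
8 = 4(2); a planar, fully conjugated 4n system is antiaromatic.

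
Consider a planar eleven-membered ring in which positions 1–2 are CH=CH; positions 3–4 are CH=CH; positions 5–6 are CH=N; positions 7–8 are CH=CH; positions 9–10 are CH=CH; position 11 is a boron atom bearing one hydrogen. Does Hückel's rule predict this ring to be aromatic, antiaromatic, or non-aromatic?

Check conjugation: every atom in a ring double bond is sp² and brings one electron to the p orbital; the doubly-bonded nitrogens are pyridine-type — their lone pairs lie in the ring plane, leaving one electron in the p orbital; the boron has an empty p orbital — every position has a p orbital, so the cyclic π system is continuous.
Counting π electrons: 5 × 2 = 10 from the double-bond units + 0 from the BH atom = 10.
Since 10 = 4·2 + 2, the ring meets the 4n+2 criterion.

Aromatic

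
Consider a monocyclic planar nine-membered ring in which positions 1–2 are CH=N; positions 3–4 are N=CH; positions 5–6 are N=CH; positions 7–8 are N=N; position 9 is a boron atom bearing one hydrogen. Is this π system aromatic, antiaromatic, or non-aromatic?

The p orbitals form a continuous loop: each doubly-bonded ring atom is sp² with one p-orbital electron; each sp² =N– keeps its lone pair in-plane and puts one electron into the π system; the boron has an empty p orbital. The ring is fully conjugated.
Adding the contributions, 4 × 2 = 8 from the double-bond units + 0 from the BH atom = 8.
8 = 4(2); a planar, fully conjugated 4n system is antiaromatic.

Antiaromatic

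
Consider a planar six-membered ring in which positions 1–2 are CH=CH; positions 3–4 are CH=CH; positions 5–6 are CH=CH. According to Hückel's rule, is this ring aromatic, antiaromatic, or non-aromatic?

Check conjugation: every atom in a ring double bond is sp² and brings one electron to the p orbital — every position has a p orbital, so the cyclic π system is continuous.
π-electron count: 3 × 2 = 6 from the 3 double-bond units.
6 = 4(1) + 2, which satisfies Hückel's 4n+2 rule.
This is benzene.

Aromatic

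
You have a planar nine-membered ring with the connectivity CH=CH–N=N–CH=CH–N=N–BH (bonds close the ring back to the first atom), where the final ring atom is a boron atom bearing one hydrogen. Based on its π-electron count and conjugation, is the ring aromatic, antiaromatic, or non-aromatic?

Every ring atom contributes a p orbital perpendicular to the ring (the double-bond atoms are sp², each contributing one p electron; each =N– nitrogen is pyridine-type (lone pair in the sp² plane, one electron in the p orbital); the boron has an empty p orbital), so the π system is cyclic and fully conjugated.
Counting π electrons: 4 × 2 = 8 from the double-bond units + 0 from the BH atom = 8.
With 8 = 4·2 π electrons, Hückel's rule classifies the planar ring as antiaromatic.

Antiaromatic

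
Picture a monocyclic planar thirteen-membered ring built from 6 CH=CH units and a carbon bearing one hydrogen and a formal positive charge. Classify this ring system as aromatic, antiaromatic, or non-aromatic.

Antiaromatic

The p orbitals form a continuous loop: every atom in a ring double bond is sp² and brings one electron to the p orbital; the carbocation has an empty p orbital. The ring is fully conjugated.
Counting π electrons: 6 × 2 = 12 from the double-bond units + 0 from the CH(+) atom = 12.
With 12 = 4·3 π electrons, Hückel's rule classifies the planar ring as antiaromatic.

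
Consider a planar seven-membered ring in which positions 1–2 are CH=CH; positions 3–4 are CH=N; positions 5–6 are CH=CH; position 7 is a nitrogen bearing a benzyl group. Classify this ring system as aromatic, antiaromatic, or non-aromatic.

Antiaromatic

All ring atoms are sp² and supply a p orbital to the ring (each doubly-bonded ring atom is sp² with one p-orbital electron; each sp² =N– keeps its lone pair in-plane and puts one electron into the π system; the pyrrole-type nitrogen donates its lone pair from the p orbital); the conjugation is uninterrupted.
Counting π electrons: 3 × 2 = 6 from the double-bond units + 2 from the N(benzyl) atom = 8.
8 is a 4n count (n = 2), so the planar conjugated ring is antiaromatic.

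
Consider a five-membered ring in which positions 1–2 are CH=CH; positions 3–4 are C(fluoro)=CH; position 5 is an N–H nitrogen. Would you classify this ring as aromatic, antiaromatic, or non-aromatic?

The p orbitals form a continuous loop: every atom in a ring double bond is sp² and brings one electron to the p orbital; the pyrrole-type nitrogen donates its lone pair from the p orbital. The ring is fully conjugated.
π-electron count: 2 × 2 = 4 from the double-bond units + 2 from the NH atom = 6.
6 = 4(1) + 2, which satisfies Hückel's 4n+2 rule.

Aromatic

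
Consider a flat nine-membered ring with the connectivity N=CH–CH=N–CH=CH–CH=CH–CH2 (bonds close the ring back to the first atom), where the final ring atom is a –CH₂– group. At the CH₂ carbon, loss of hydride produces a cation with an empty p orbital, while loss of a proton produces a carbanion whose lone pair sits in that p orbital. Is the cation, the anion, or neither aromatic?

In either ion the ring is fully conjugated: every atom, including the new sp² carbon, supplies a p orbital.
Cation: 4 × 2 + 0 = 8 π electrons → 4(2), antiaromatic.
Anion: 4 × 2 + 2 = 10 π electrons → 4(2)+2, aromatic.

The anion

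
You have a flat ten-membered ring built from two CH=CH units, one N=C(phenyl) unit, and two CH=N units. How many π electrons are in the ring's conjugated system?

Check conjugation: each doubly-bonded ring atom is sp² with one p-orbital electron; the doubly-bonded nitrogens are pyridine-type — their lone pairs lie in the ring plane, leaving one electron in the p orbital — every position has a p orbital, so the cyclic π system is continuous.
Adding the contributions, 5 × 2 = 10 from the 5 double-bond units.

10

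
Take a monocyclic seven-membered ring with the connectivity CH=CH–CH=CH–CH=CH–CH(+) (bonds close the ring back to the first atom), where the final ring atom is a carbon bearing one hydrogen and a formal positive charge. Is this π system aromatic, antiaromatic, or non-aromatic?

Every ring atom contributes a p orbital perpendicular to the ring (every atom in a ring double bond is sp² and brings one electron to the p orbital; the carbocation has an empty p orbital), so the π system is cyclic and fully conjugated.
Adding the contributions, 3 × 2 = 6 from the double-bond units + 0 from the CH(+) atom = 6.
With 6 π electrons (n = 1), the Hückel 4n+2 condition holds.

Aromatic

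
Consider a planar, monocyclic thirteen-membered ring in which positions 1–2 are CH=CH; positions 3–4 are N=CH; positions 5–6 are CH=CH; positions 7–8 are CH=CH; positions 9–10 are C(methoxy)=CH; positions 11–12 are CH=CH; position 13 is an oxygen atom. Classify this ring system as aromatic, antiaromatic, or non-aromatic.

All ring atoms are sp² and supply a p orbital to the ring (the double-bond atoms are sp², each contributing one p electron; each sp² =N– keeps its lone pair in-plane and puts one electron into the π system; the oxygen donates one lone pair from its p orbital); the conjugation is uninterrupted.
π-electron count: 6 × 2 = 12 from the double-bond units + 2 from the O atom = 14.
14 = 4(3) + 2, which satisfies Hückel's 4n+2 rule.

Aromatic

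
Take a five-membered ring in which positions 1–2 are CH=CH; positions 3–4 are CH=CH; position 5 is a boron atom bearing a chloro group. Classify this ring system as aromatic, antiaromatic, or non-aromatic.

Antiaromatic

The p orbitals form a continuous loop: the double-bond atoms are sp², each contributing one p electron; the boron has an empty p orbital. The ring is fully conjugated.
Counting π electrons: 2 × 2 = 4 from the double-bond units + 0 from the B(chloro) atom = 4.
4 is a 4n count (n = 1), so the planar conjugated ring is antiaromatic.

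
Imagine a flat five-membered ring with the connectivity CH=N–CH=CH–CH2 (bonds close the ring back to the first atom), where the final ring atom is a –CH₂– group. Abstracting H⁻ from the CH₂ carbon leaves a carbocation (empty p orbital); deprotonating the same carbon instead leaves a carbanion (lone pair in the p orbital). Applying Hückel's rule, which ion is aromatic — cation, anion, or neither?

In both ions every ring atom is sp² and contributes a p orbital, so both rings are fully conjugated.
Cation: 2 × 2 + 0 = 4 π electrons → 4(1), antiaromatic.
Anion: 2 × 2 + 2 = 6 π electrons → 4(1)+2, aromatic.

The anion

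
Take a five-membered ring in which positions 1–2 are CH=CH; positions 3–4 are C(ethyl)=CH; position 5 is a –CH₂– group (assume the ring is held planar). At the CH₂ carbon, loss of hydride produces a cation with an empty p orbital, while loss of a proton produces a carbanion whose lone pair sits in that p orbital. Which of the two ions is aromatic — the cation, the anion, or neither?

Both ions have a continuous loop of p orbitals — each ring atom is sp².
Cation: 2 × 2 + 0 = 4 π electrons → 4(1), antiaromatic.
Anion: 2 × 2 + 2 = 6 π electrons → 4(1)+2, aromatic.

The anion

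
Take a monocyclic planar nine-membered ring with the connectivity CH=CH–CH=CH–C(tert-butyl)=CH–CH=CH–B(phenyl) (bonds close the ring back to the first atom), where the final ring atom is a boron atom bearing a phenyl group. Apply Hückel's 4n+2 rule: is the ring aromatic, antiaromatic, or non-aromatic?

Every ring atom contributes a p orbital perpendicular to the ring (the double-bond atoms are sp², each contributing one p electron; the boron has an empty p orbital), so the π system is cyclic and fully conjugated.
Adding the contributions, 4 × 2 = 8 from the double-bond units + 0 from the B(phenyl) atom = 8.
8 is a 4n count (n = 2), so the planar conjugated ring is antiaromatic.

Antiaromatic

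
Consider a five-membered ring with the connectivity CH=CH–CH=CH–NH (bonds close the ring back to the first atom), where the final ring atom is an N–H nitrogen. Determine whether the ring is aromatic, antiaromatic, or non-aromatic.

Aromatic

The p orbitals form a continuous loop: each doubly-bonded ring atom is sp² with one p-orbital electron; the pyrrole-type nitrogen donates its lone pair from the p orbital. The ring is fully conjugated.
Counting π electrons: 2 × 2 = 4 from the double-bond units + 2 from the NH atom = 6.
6 = 4(1) + 2, which satisfies Hückel's 4n+2 rule.
(This ring is pyrrole.)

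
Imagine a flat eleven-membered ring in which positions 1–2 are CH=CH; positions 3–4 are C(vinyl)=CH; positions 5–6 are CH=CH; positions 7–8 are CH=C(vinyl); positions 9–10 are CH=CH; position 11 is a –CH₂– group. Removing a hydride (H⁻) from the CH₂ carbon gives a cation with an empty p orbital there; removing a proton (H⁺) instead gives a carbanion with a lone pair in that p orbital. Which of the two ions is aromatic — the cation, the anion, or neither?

Both ions have a continuous loop of p orbitals — each ring atom is sp².
Cation: 5 × 2 + 0 = 10 π electrons → 4(2)+2, aromatic.
Anion: 5 × 2 + 2 = 12 π electrons → 4(3), antiaromatic.

The cation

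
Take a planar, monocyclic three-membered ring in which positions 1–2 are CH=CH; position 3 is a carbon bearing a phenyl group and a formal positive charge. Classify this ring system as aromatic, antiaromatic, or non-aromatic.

All ring atoms are sp² and supply a p orbital to the ring (the double-bond atoms are sp², each contributing one p electron; the carbocation has an empty p orbital); the conjugation is uninterrupted.
Adding the contributions, 1 × 2 = 2 from the double-bond unit + 0 from the C(phenyl)(+) atom = 2.
With 2 π electrons (n = 0), the Hückel 4n+2 condition holds.

Aromatic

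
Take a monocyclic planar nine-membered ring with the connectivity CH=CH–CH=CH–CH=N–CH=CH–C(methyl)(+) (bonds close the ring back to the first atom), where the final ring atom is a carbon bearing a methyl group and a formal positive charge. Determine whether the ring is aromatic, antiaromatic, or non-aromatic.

Check conjugation: the double-bond atoms are sp², each contributing one p electron; each =N– nitrogen is pyridine-type (lone pair in the sp² plane, one electron in the p orbital); the carbocation has an empty p orbital — every position has a p orbital, so the cyclic π system is continuous.
Counting π electrons: 4 × 2 = 8 from the double-bond units + 0 from the C(methyl)(+) atom = 8.
8 is a 4n count (n = 2), so the planar conjugated ring is antiaromatic.

Antiaromatic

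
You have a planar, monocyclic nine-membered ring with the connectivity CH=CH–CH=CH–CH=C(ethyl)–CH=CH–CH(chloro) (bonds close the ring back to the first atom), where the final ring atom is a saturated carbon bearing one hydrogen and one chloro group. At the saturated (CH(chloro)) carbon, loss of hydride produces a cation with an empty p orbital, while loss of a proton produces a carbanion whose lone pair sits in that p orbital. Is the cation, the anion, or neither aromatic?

In both ions every ring atom is sp² and contributes a p orbital, so both rings are fully conjugated.
Cation: 4 × 2 + 0 = 8 π electrons → 4(2), antiaromatic.
Anion: 4 × 2 + 2 = 10 π electrons → 4(2)+2, aromatic.

The anion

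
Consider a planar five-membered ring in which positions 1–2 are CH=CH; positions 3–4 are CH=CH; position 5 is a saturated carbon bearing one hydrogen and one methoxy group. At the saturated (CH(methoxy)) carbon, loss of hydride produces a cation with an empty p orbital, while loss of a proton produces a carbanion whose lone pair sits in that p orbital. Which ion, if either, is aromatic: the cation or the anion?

In both ions every ring atom is sp² and contributes a p orbital, so both rings are fully conjugated.
Cation: 2 × 2 + 0 = 4 π electrons → 4(1), antiaromatic.
Anion: 2 × 2 + 2 = 6 π electrons → 4(1)+2, aromatic.

The anion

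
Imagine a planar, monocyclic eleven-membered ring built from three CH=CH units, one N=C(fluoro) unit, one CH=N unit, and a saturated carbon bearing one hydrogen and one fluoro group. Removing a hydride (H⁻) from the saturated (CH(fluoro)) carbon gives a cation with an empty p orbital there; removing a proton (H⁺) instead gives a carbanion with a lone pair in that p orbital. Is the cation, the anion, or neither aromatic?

The cation

In either ion the ring is fully conjugated: every atom, including the new sp² carbon, supplies a p orbital.
Cation: 5 × 2 + 0 = 10 π electrons → 4(2)+2, aromatic.
Anion: 5 × 2 + 2 = 12 π electrons → 4(3), antiaromatic.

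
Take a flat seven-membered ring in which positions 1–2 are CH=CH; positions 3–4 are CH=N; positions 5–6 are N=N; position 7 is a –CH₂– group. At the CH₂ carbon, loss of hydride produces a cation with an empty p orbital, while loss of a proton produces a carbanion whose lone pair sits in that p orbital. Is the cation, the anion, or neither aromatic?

In both ions every ring atom is sp² and contributes a p orbital, so both rings are fully conjugated.
Cation: 3 × 2 + 0 = 6 π electrons → 4(1)+2, aromatic.
Anion: 3 × 2 + 2 = 8 π electrons → 4(2), antiaromatic.

The cation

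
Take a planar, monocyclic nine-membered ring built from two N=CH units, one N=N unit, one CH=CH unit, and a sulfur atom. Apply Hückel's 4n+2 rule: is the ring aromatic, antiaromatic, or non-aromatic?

Aromatic

All ring atoms are sp² and supply a p orbital to the ring (the double-bond atoms are sp², each contributing one p electron; the doubly-bonded nitrogens are pyridine-type — their lone pairs lie in the ring plane, leaving one electron in the p orbital; the sulfur donates one lone pair from its p orbital); the conjugation is uninterrupted.
Adding the contributions, 4 × 2 = 8 from the double-bond units + 2 from the S atom = 10.
With 10 π electrons (n = 2), the Hückel 4n+2 condition holds.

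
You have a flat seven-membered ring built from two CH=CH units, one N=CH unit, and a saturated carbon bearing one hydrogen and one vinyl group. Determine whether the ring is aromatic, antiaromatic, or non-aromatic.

Non-aromatic

The CH(vinyl) position has four σ bonds — that saturated carbon is sp³ and has no p orbital in the ring π system — so the cyclic conjugation is interrupted.
Hückel's rule only applies to fully conjugated rings, so this one is simply non-aromatic.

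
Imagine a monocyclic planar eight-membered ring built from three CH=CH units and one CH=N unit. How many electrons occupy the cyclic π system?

Every ring atom contributes a p orbital perpendicular to the ring (each doubly-bonded ring atom is sp² with one p-orbital electron; each =N– nitrogen is pyridine-type (lone pair in the sp² plane, one electron in the p orbital)), so the π system is cyclic and fully conjugated.
π-electron count: 4 × 2 = 8 from the 4 double-bond units.

8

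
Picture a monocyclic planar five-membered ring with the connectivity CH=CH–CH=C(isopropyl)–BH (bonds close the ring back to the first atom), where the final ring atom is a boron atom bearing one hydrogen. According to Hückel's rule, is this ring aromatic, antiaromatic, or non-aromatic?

Antiaromatic

Check conjugation: every atom in a ring double bond is sp² and brings one electron to the p orbital; the boron has an empty p orbital — every position has a p orbital, so the cyclic π system is continuous.
Adding the contributions, 2 × 2 = 4 from the double-bond units + 0 from the BH atom = 4.
4 = 4(1); a planar, fully conjugated 4n system is antiaromatic.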